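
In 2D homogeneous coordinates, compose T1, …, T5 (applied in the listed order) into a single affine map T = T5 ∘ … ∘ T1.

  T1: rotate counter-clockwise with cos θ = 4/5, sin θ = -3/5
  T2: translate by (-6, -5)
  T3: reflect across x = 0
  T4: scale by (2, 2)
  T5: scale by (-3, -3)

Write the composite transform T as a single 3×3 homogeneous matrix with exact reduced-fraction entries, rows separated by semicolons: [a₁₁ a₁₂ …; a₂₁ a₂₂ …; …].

T = [24/5 18/5 -36; 18/5 -24/5 30; 0 0 1]

T1 = [4/5 3/5 0; -3/5 4/5 0; 0 0 1]
T2·T1 = [4/5 3/5 -6; -3/5 4/5 -5; 0 0 1]
T3·…·T1 = [-4/5 -3/5 6; -3/5 4/5 -5; 0 0 1]
T4·…·T1 = [-8/5 -6/5 12; -6/5 8/5 -10; 0 0 1]
T5·…·T1 = [24/5 18/5 -36; 18/5 -24/5 30; 0 0 1]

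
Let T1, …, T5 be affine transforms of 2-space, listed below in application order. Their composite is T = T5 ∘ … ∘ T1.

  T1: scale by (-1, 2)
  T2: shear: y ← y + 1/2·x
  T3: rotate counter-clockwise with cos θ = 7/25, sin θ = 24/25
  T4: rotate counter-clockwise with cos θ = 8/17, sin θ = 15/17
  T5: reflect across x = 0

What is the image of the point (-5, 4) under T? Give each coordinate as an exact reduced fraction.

T1 scale by (-1, 2): (-5, 4) → (5, 8)
T2 shear: y ← y + 1/2·x: (5, 8) → (5, 21/2)
T3 rotate counter-clockwise with cos θ = 7/25, sin θ = 24/25: (5, 21/2) → (-217/25, 387/50)
T4 rotate counter-clockwise with cos θ = 8/17, sin θ = 15/17: (-217/25, 387/50) → (-9277/850, -1707/425)
T5 reflect across x = 0: (-9277/850, -1707/425) → (9277/850, -1707/425)

T(p) = (9277/850, -1707/425)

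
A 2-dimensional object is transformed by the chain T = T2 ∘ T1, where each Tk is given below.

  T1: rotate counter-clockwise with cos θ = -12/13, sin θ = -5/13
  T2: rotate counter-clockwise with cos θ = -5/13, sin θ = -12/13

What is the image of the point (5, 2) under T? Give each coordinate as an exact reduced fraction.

T1 rotate counter-clockwise with cos θ = -12/13, sin θ = -5/13: (5, 2) → (-50/13, -49/13)
T2 rotate counter-clockwise with cos θ = -5/13, sin θ = -12/13: (-50/13, -49/13) → (-2, 5)

T(p) = (-2, 5)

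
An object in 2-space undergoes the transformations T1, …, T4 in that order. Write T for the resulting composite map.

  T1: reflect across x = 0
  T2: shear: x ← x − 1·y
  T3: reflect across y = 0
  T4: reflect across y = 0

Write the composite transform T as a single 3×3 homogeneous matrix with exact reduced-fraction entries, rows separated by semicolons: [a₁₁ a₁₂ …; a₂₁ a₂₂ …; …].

T1 = [-1 0 0; 0 1 0; 0 0 1]
T2·T1 = [-1 -1 0; 0 1 0; 0 0 1]
T3·…·T1 = [-1 -1 0; 0 -1 0; 0 0 1]
T4·…·T1 = [-1 -1 0; 0 1 0; 0 0 1]

T = [-1 -1 0; 0 1 0; 0 0 1]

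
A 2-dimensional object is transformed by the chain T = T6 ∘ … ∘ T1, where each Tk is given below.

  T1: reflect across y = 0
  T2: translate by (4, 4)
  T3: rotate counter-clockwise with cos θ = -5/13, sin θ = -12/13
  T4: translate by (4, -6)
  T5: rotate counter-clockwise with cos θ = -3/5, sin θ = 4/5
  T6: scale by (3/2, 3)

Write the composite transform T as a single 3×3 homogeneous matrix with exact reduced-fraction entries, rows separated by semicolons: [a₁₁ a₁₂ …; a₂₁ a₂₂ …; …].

T = [189/130 24/65 516/65; 48/65 -189/65 2274/65; 0 0 1]

T1 = [1 0 0; 0 -1 0; 0 0 1]
T2·T1 = [1 0 4; 0 -1 4; 0 0 1]
T3·…·T1 = [-5/13 -12/13 28/13; -12/13 5/13 -68/13; 0 0 1]
T4·…·T1 = [-5/13 -12/13 80/13; -12/13 5/13 -146/13; 0 0 1]
T5·…·T1 = [63/65 16/65 344/65; 16/65 -63/65 758/65; 0 0 1]
T6·…·T1 = [189/130 24/65 516/65; 48/65 -189/65 2274/65; 0 0 1]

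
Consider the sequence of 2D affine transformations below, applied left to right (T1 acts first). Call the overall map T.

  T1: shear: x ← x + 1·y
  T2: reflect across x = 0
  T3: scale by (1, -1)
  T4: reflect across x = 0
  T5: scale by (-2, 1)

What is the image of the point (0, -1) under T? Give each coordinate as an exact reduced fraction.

T(p) = (2, 1)

T1 shear: x ← x + 1·y: (0, -1) → (-1, -1)
T2 reflect across x = 0: (-1, -1) → (1, -1)
T3 scale by (1, -1): (1, -1) → (1, 1)
T4 reflect across x = 0: (1, 1) → (-1, 1)
T5 scale by (-2, 1): (-1, 1) → (2, 1)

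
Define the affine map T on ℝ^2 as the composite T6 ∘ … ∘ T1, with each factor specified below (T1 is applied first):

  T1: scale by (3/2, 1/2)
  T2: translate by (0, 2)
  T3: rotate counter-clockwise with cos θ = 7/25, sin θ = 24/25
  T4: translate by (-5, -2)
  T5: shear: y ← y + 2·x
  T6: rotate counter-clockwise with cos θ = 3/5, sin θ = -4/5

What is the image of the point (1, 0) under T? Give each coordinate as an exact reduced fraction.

T1 scale by (3/2, 1/2): (1, 0) → (3/2, 0)
T2 translate by (0, 2): (3/2, 0) → (3/2, 2)
T3 rotate counter-clockwise with cos θ = 7/25, sin θ = 24/25: (3/2, 2) → (-3/2, 2)
T4 translate by (-5, -2): (-3/2, 2) → (-13/2, 0)
T5 shear: y ← y + 2·x: (-13/2, 0) → (-13/2, -13)
T6 rotate counter-clockwise with cos θ = 3/5, sin θ = -4/5: (-13/2, -13) → (-143/10, -13/5)

T(p) = (-143/10, -13/5)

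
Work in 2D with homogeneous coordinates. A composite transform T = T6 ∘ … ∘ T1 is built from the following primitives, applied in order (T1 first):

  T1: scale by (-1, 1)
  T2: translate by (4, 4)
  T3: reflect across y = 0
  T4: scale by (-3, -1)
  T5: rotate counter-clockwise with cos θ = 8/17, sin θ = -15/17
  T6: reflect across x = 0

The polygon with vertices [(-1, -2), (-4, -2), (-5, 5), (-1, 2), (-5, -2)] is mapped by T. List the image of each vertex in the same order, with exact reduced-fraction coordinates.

T1 scale by (-1, 1): (-1, -2) → (1, -2); (-4, -2) → (4, -2); (-5, 5) → (5, 5); (-1, 2) → (1, 2); (-5, -2) → (5, -2)
T2 translate by (4, 4): (1, -2) → (5, 2); (4, -2) → (8, 2); (5, 5) → (9, 9); (1, 2) → (5, 6); (5, -2) → (9, 2)
T3 reflect across y = 0: (5, 2) → (5, -2); (8, 2) → (8, -2); (9, 9) → (9, -9); (5, 6) → (5, -6); (9, 2) → (9, -2)
T4 scale by (-3, -1): (5, -2) → (-15, 2); (8, -2) → (-24, 2); (9, -9) → (-27, 9); (5, -6) → (-15, 6); (9, -2) → (-27, 2)
T5 rotate counter-clockwise with cos θ = 8/17, sin θ = -15/17: (-15, 2) → (-90/17, 241/17); (-24, 2) → (-162/17, 376/17); (-27, 9) → (-81/17, 477/17); (-15, 6) → (-30/17, 273/17); (-27, 2) → (-186/17, 421/17)
T6 reflect across x = 0: (-90/17, 241/17) → (90/17, 241/17); (-162/17, 376/17) → (162/17, 376/17); (-81/17, 477/17) → (81/17, 477/17); (-30/17, 273/17) → (30/17, 273/17); (-186/17, 421/17) → (186/17, 421/17)

image vertices: (90/17, 241/17), (162/17, 376/17), (81/17, 477/17), (30/17, 273/17), (186/17, 421/17)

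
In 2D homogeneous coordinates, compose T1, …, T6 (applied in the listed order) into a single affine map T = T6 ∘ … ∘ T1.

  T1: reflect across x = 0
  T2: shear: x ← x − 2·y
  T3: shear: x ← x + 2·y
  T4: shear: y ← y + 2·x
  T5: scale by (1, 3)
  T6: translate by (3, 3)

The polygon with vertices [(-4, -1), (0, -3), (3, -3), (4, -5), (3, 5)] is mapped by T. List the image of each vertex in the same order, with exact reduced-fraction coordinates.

image vertices: (7, 24), (3, -6), (0, -24), (-1, -36), (0, 0)

T1 reflect across x = 0: (-4, -1) → (4, -1); (0, -3) → (0, -3); (3, -3) → (-3, -3); (4, -5) → (-4, -5); (3, 5) → (-3, 5)
T2 shear: x ← x − 2·y: (4, -1) → (6, -1); (0, -3) → (6, -3); (-3, -3) → (3, -3); (-4, -5) → (6, -5); (-3, 5) → (-13, 5)
T3 shear: x ← x + 2·y: (6, -1) → (4, -1); (6, -3) → (0, -3); (3, -3) → (-3, -3); (6, -5) → (-4, -5); (-13, 5) → (-3, 5)
T4 shear: y ← y + 2·x: (4, -1) → (4, 7); (0, -3) → (0, -3); (-3, -3) → (-3, -9); (-4, -5) → (-4, -13); (-3, 5) → (-3, -1)
T5 scale by (1, 3): (4, 7) → (4, 21); (0, -3) → (0, -9); (-3, -9) → (-3, -27); (-4, -13) → (-4, -39); (-3, -1) → (-3, -3)
T6 translate by (3, 3): (4, 21) → (7, 24); (0, -9) → (3, -6); (-3, -27) → (0, -24); (-4, -39) → (-1, -36); (-3, -3) → (0, 0)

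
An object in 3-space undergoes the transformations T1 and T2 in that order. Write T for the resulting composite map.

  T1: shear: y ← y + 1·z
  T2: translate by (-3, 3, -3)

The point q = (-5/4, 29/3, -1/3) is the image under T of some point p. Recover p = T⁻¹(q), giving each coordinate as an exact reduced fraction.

T1 = [1 0 0 0; 0 1 1 0; 0 0 1 0; 0 0 0 1]
T2·T1 = [1 0 0 -3; 0 1 1 3; 0 0 1 -3; 0 0 0 1]
det M = 1; M⁻¹ = [1 0 0 3; 0 1 -1 -6; 0 0 1 3; 0 0 0 1]
M⁻¹ · (-5/4, 29/3, -1/3)ᵀ = (7/4, 4, 8/3)ᵀ

p = (7/4, 4, 8/3)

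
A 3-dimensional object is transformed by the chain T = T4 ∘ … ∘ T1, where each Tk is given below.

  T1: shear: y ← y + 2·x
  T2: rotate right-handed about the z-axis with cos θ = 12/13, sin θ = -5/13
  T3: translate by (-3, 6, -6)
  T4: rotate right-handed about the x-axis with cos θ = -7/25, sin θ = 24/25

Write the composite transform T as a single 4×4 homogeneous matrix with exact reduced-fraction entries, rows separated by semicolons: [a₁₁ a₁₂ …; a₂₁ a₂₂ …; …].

T1 = [1 0 0 0; 2 1 0 0; 0 0 1 0; 0 0 0 1]
T2·T1 = [22/13 5/13 0 0; 19/13 12/13 0 0; 0 0 1 0; 0 0 0 1]
T3·…·T1 = [22/13 5/13 0 -3; 19/13 12/13 0 6; 0 0 1 -6; 0 0 0 1]
T4·…·T1 = [22/13 5/13 0 -3; -133/325 -84/325 -24/25 102/25; 456/325 288/325 -7/25 186/25; 0 0 0 1]

T = [22/13 5/13 0 -3; -133/325 -84/325 -24/25 102/25; 456/325 288/325 -7/25 186/25; 0 0 0 1]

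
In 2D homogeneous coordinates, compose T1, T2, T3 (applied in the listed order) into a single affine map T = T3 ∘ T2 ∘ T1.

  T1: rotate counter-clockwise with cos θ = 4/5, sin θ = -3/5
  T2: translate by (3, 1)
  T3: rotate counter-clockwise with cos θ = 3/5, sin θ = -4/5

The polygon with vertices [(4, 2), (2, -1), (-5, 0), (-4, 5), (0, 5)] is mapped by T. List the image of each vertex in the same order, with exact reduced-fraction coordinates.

image vertices: (23/5, -29/5), (8/5, -19/5), (13/5, 16/5), (38/5, 11/5), (38/5, -9/5)

T1 rotate counter-clockwise with cos θ = 4/5, sin θ = -3/5: (4, 2) → (22/5, -4/5); (2, -1) → (1, -2); (-5, 0) → (-4, 3); (-4, 5) → (-1/5, 32/5); (0, 5) → (3, 4)
T2 translate by (3, 1): (22/5, -4/5) → (37/5, 1/5); (1, -2) → (4, -1); (-4, 3) → (-1, 4); (-1/5, 32/5) → (14/5, 37/5); (3, 4) → (6, 5)
T3 rotate counter-clockwise with cos θ = 3/5, sin θ = -4/5: (37/5, 1/5) → (23/5, -29/5); (4, -1) → (8/5, -19/5); (-1, 4) → (13/5, 16/5); (14/5, 37/5) → (38/5, 11/5); (6, 5) → (38/5, -9/5)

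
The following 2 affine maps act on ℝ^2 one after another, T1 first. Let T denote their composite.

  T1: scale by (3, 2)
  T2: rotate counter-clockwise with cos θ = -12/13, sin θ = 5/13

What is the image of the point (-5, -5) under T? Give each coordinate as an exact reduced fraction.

T(p) = (230/13, 45/13)

T1 scale by (3, 2): (-5, -5) → (-15, -10)
T2 rotate counter-clockwise with cos θ = -12/13, sin θ = 5/13: (-15, -10) → (230/13, 45/13)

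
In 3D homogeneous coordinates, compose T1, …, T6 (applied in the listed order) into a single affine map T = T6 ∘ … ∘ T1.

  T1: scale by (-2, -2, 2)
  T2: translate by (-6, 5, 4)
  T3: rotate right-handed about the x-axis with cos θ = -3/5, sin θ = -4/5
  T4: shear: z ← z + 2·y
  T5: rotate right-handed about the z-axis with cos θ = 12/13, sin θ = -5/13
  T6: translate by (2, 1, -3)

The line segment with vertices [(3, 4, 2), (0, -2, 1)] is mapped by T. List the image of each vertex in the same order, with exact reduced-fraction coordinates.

image vertices: (-77/13, 857/65, 11), (-49/13, 179/65, -15)

T1 scale by (-2, -2, 2): (3, 4, 2) → (-6, -8, 4); (0, -2, 1) → (0, 4, 2)
T2 translate by (-6, 5, 4): (-6, -8, 4) → (-12, -3, 8); (0, 4, 2) → (-6, 9, 6)
T3 rotate right-handed about the x-axis with cos θ = -3/5, sin θ = -4/5: (-12, -3, 8) → (-12, 41/5, -12/5); (-6, 9, 6) → (-6, -3/5, -54/5)
T4 shear: z ← z + 2·y: (-12, 41/5, -12/5) → (-12, 41/5, 14); (-6, -3/5, -54/5) → (-6, -3/5, -12)
T5 rotate right-handed about the z-axis with cos θ = 12/13, sin θ = -5/13: (-12, 41/5, 14) → (-103/13, 792/65, 14); (-6, -3/5, -12) → (-75/13, 114/65, -12)
T6 translate by (2, 1, -3): (-103/13, 792/65, 14) → (-77/13, 857/65, 11); (-75/13, 114/65, -12) → (-49/13, 179/65, -15)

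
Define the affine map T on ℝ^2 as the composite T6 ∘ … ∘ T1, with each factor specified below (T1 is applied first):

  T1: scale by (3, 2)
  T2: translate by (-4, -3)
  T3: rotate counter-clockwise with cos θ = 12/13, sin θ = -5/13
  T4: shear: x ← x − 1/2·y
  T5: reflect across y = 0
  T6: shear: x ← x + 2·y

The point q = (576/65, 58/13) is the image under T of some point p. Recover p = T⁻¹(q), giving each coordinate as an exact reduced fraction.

p = (6/5, -1)

T1 = [3 0 0; 0 2 0; 0 0 1]
T2·T1 = [3 0 -4; 0 2 -3; 0 0 1]
T3·…·T1 = [36/13 10/13 -63/13; -15/13 24/13 -16/13; 0 0 1]
T4·…·T1 = [87/26 -2/13 -55/13; -15/13 24/13 -16/13; 0 0 1]
T5·…·T1 = [87/26 -2/13 -55/13; 15/13 -24/13 16/13; 0 0 1]
T6·…·T1 = [147/26 -50/13 -23/13; 15/13 -24/13 16/13; 0 0 1]
det M = -6; M⁻¹ = [4/13 -25/39 4/3; 5/26 -49/52 3/2; 0 0 1]
M⁻¹ · (576/65, 58/13)ᵀ = (6/5, -1)ᵀ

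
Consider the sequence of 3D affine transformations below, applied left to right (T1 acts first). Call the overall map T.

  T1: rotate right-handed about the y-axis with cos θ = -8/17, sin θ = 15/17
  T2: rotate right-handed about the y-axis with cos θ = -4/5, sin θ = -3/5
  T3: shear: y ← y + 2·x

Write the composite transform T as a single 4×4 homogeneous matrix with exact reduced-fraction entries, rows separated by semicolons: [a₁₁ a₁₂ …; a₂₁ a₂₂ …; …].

T1 = [-8/17 0 15/17 0; 0 1 0 0; -15/17 0 -8/17 0; 0 0 0 1]
T2·T1 = [77/85 0 -36/85 0; 0 1 0 0; 36/85 0 77/85 0; 0 0 0 1]
T3·…·T1 = [77/85 0 -36/85 0; 154/85 1 -72/85 0; 36/85 0 77/85 0; 0 0 0 1]

T = [77/85 0 -36/85 0; 154/85 1 -72/85 0; 36/85 0 77/85 0; 0 0 0 1]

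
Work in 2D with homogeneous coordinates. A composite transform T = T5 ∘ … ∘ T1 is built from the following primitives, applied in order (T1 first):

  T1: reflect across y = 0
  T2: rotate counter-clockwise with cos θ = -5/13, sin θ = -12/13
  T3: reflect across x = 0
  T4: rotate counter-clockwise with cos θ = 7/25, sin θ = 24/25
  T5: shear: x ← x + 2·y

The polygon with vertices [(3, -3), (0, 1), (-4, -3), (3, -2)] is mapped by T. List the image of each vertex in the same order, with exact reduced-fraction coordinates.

T1 reflect across y = 0: (3, -3) → (3, 3); (0, 1) → (0, -1); (-4, -3) → (-4, 3); (3, -2) → (3, 2)
T2 rotate counter-clockwise with cos θ = -5/13, sin θ = -12/13: (3, 3) → (21/13, -51/13); (0, -1) → (-12/13, 5/13); (-4, 3) → (56/13, 33/13); (3, 2) → (9/13, -46/13)
T3 reflect across x = 0: (21/13, -51/13) → (-21/13, -51/13); (-12/13, 5/13) → (12/13, 5/13); (56/13, 33/13) → (-56/13, 33/13); (9/13, -46/13) → (-9/13, -46/13)
T4 rotate counter-clockwise with cos θ = 7/25, sin θ = 24/25: (-21/13, -51/13) → (1077/325, -861/325); (12/13, 5/13) → (-36/325, 323/325); (-56/13, 33/13) → (-1184/325, -1113/325); (-9/13, -46/13) → (1041/325, -538/325)
T5 shear: x ← x + 2·y: (1077/325, -861/325) → (-129/65, -861/325); (-36/325, 323/325) → (122/65, 323/325); (-1184/325, -1113/325) → (-682/65, -1113/325); (1041/325, -538/325) → (-7/65, -538/325)

image vertices: (-129/65, -861/325), (122/65, 323/325), (-682/65, -1113/325), (-7/65, -538/325)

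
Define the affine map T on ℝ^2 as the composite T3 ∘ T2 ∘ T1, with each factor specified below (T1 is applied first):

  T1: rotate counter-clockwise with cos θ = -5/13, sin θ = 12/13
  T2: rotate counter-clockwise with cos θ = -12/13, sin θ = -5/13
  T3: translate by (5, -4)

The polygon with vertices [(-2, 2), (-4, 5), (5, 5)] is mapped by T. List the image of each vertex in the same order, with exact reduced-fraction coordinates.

image vertices: (843/169, -198/169), (960/169, 400/169), (2040/169, -671/169)

T1 rotate counter-clockwise with cos θ = -5/13, sin θ = 12/13: (-2, 2) → (-14/13, -34/13); (-4, 5) → (-40/13, -73/13); (5, 5) → (-85/13, 35/13)
T2 rotate counter-clockwise with cos θ = -12/13, sin θ = -5/13: (-14/13, -34/13) → (-2/169, 478/169); (-40/13, -73/13) → (115/169, 1076/169); (-85/13, 35/13) → (1195/169, 5/169)
T3 translate by (5, -4): (-2/169, 478/169) → (843/169, -198/169); (115/169, 1076/169) → (960/169, 400/169); (1195/169, 5/169) → (2040/169, -671/169)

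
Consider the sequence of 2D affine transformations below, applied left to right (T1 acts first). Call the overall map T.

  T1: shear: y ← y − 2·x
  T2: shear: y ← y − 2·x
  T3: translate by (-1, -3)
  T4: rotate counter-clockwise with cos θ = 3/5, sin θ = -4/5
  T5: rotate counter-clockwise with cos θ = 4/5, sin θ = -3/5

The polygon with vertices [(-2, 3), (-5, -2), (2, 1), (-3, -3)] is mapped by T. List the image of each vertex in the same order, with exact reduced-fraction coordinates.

image vertices: (8, 3), (15, 6), (-10, -1), (6, 4)

T1 shear: y ← y − 2·x: (-2, 3) → (-2, 7); (-5, -2) → (-5, 8); (2, 1) → (2, -3); (-3, -3) → (-3, 3)
T2 shear: y ← y − 2·x: (-2, 7) → (-2, 11); (-5, 8) → (-5, 18); (2, -3) → (2, -7); (-3, 3) → (-3, 9)
T3 translate by (-1, -3): (-2, 11) → (-3, 8); (-5, 18) → (-6, 15); (2, -7) → (1, -10); (-3, 9) → (-4, 6)
T4 rotate counter-clockwise with cos θ = 3/5, sin θ = -4/5: (-3, 8) → (23/5, 36/5); (-6, 15) → (42/5, 69/5); (1, -10) → (-37/5, -34/5); (-4, 6) → (12/5, 34/5)
T5 rotate counter-clockwise with cos θ = 4/5, sin θ = -3/5: (23/5, 36/5) → (8, 3); (42/5, 69/5) → (15, 6); (-37/5, -34/5) → (-10, -1); (12/5, 34/5) → (6, 4)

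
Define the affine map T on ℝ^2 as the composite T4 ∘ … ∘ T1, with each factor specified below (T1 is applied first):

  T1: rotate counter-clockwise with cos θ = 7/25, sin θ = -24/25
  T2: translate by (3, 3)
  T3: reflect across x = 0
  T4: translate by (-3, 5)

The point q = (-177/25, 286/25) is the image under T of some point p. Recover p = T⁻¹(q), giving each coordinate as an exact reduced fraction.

T1 = [7/25 24/25 0; -24/25 7/25 0; 0 0 1]
T2·T1 = [7/25 24/25 3; -24/25 7/25 3; 0 0 1]
T3·…·T1 = [-7/25 -24/25 -3; -24/25 7/25 3; 0 0 1]
T4·…·T1 = [-7/25 -24/25 -6; -24/25 7/25 8; 0 0 1]
det M = -1; M⁻¹ = [-7/25 -24/25 6; -24/25 7/25 -8; 0 0 1]
M⁻¹ · (-177/25, 286/25)ᵀ = (-3, 2)ᵀ

p = (-3, 2)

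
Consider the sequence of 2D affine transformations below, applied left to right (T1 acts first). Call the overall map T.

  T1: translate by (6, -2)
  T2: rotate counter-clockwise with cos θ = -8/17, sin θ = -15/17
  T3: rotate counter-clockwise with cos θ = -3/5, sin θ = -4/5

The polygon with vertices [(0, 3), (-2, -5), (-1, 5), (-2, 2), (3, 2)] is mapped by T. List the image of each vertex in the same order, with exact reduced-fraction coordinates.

T1 translate by (6, -2): (0, 3) → (6, 1); (-2, -5) → (4, -7); (-1, 5) → (5, 3); (-2, 2) → (4, 0); (3, 2) → (9, 0)
T2 rotate counter-clockwise with cos θ = -8/17, sin θ = -15/17: (6, 1) → (-33/17, -98/17); (4, -7) → (-137/17, -4/17); (5, 3) → (5/17, -99/17); (4, 0) → (-32/17, -60/17); (9, 0) → (-72/17, -135/17)
T3 rotate counter-clockwise with cos θ = -3/5, sin θ = -4/5: (-33/17, -98/17) → (-293/85, 426/85); (-137/17, -4/17) → (79/17, 112/17); (5/17, -99/17) → (-411/85, 277/85); (-32/17, -60/17) → (-144/85, 308/85); (-72/17, -135/17) → (-324/85, 693/85)

image vertices: (-293/85, 426/85), (79/17, 112/17), (-411/85, 277/85), (-144/85, 308/85), (-324/85, 693/85)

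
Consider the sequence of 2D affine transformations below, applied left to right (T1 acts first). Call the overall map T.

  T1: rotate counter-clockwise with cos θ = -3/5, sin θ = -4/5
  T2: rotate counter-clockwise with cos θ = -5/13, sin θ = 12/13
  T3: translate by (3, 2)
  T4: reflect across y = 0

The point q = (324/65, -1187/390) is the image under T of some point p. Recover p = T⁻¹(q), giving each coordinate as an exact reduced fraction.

p = (5/3, 3/2)

T1 = [-3/5 4/5 0; -4/5 -3/5 0; 0 0 1]
T2·T1 = [63/65 16/65 0; -16/65 63/65 0; 0 0 1]
T3·…·T1 = [63/65 16/65 3; -16/65 63/65 2; 0 0 1]
T4·…·T1 = [63/65 16/65 3; 16/65 -63/65 -2; 0 0 1]
det M = -1; M⁻¹ = [63/65 16/65 -157/65; 16/65 -63/65 -174/65; 0 0 1]
M⁻¹ · (324/65, -1187/390)ᵀ = (5/3, 3/2)ᵀ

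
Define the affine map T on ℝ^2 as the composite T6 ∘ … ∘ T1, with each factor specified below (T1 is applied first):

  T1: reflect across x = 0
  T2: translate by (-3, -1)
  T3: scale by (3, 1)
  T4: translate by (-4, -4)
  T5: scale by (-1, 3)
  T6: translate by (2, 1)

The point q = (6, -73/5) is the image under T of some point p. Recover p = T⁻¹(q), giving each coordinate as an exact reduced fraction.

p = (-3, -1/5)

T1 = [-1 0 0; 0 1 0; 0 0 1]
T2·T1 = [-1 0 -3; 0 1 -1; 0 0 1]
T3·…·T1 = [-3 0 -9; 0 1 -1; 0 0 1]
T4·…·T1 = [-3 0 -13; 0 1 -5; 0 0 1]
T5·…·T1 = [3 0 13; 0 3 -15; 0 0 1]
T6·…·T1 = [3 0 15; 0 3 -14; 0 0 1]
det M = 9; M⁻¹ = [1/3 0 -5; 0 1/3 14/3; 0 0 1]
M⁻¹ · (6, -73/5)ᵀ = (-3, -1/5)ᵀ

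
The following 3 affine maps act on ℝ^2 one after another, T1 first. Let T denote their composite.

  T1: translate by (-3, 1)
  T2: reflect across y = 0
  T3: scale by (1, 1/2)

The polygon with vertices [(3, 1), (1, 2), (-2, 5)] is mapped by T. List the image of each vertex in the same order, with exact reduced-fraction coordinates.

T1 translate by (-3, 1): (3, 1) → (0, 2); (1, 2) → (-2, 3); (-2, 5) → (-5, 6)
T2 reflect across y = 0: (0, 2) → (0, -2); (-2, 3) → (-2, -3); (-5, 6) → (-5, -6)
T3 scale by (1, 1/2): (0, -2) → (0, -1); (-2, -3) → (-2, -3/2); (-5, -6) → (-5, -3)

image vertices: (0, -1), (-2, -3/2), (-5, -3)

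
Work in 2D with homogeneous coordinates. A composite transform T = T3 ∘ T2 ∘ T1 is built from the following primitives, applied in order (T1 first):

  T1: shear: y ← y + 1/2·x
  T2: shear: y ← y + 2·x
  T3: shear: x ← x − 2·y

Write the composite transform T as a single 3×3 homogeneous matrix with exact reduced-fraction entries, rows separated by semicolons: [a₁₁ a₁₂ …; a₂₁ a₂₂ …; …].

T = [-4 -2 0; 5/2 1 0; 0 0 1]

T1 = [1 0 0; 1/2 1 0; 0 0 1]
T2·T1 = [1 0 0; 5/2 1 0; 0 0 1]
T3·…·T1 = [-4 -2 0; 5/2 1 0; 0 0 1]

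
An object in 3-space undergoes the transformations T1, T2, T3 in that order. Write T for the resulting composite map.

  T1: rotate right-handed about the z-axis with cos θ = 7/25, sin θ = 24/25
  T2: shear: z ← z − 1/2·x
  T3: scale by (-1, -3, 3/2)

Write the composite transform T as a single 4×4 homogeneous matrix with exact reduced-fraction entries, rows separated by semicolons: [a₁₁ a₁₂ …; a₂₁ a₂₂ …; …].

T = [-7/25 24/25 0 0; -72/25 -21/25 0 0; -21/100 18/25 3/2 0; 0 0 0 1]

T1 = [7/25 -24/25 0 0; 24/25 7/25 0 0; 0 0 1 0; 0 0 0 1]
T2·T1 = [7/25 -24/25 0 0; 24/25 7/25 0 0; -7/50 12/25 1 0; 0 0 0 1]
T3·…·T1 = [-7/25 24/25 0 0; -72/25 -21/25 0 0; -21/100 18/25 3/2 0; 0 0 0 1]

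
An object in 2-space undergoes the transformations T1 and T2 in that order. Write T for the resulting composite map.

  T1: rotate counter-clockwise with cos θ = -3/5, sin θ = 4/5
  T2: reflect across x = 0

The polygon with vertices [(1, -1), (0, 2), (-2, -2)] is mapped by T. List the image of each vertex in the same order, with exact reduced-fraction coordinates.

image vertices: (-1/5, 7/5), (8/5, -6/5), (-14/5, -2/5)

T1 rotate counter-clockwise with cos θ = -3/5, sin θ = 4/5: (1, -1) → (1/5, 7/5); (0, 2) → (-8/5, -6/5); (-2, -2) → (14/5, -2/5)
T2 reflect across x = 0: (1/5, 7/5) → (-1/5, 7/5); (-8/5, -6/5) → (8/5, -6/5); (14/5, -2/5) → (-14/5, -2/5)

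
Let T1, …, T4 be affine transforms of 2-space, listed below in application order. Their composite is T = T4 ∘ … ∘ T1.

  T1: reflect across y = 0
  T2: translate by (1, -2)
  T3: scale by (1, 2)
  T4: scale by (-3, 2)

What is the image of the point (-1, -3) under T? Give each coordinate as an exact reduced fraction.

T(p) = (0, 4)

T1 reflect across y = 0: (-1, -3) → (-1, 3)
T2 translate by (1, -2): (-1, 3) → (0, 1)
T3 scale by (1, 2): (0, 1) → (0, 2)
T4 scale by (-3, 2): (0, 2) → (0, 4)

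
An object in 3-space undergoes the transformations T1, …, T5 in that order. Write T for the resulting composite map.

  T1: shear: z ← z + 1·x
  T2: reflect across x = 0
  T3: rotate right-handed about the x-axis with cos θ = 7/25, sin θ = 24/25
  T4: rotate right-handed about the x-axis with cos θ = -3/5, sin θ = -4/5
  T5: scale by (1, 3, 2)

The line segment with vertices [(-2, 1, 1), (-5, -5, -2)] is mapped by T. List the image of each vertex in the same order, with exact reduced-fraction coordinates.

image vertices: (2, -3/5, -14/5), (5, -129/5, -2/5)

T1 shear: z ← z + 1·x: (-2, 1, 1) → (-2, 1, -1); (-5, -5, -2) → (-5, -5, -7)
T2 reflect across x = 0: (-2, 1, -1) → (2, 1, -1); (-5, -5, -7) → (5, -5, -7)
T3 rotate right-handed about the x-axis with cos θ = 7/25, sin θ = 24/25: (2, 1, -1) → (2, 31/25, 17/25); (5, -5, -7) → (5, 133/25, -169/25)
T4 rotate right-handed about the x-axis with cos θ = -3/5, sin θ = -4/5: (2, 31/25, 17/25) → (2, -1/5, -7/5); (5, 133/25, -169/25) → (5, -43/5, -1/5)
T5 scale by (1, 3, 2): (2, -1/5, -7/5) → (2, -3/5, -14/5); (5, -43/5, -1/5) → (5, -129/5, -2/5)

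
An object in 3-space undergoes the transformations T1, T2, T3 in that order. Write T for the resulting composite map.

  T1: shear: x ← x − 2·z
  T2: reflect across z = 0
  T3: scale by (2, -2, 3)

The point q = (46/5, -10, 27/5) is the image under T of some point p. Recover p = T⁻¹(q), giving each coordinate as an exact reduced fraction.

T1 = [1 0 -2 0; 0 1 0 0; 0 0 1 0; 0 0 0 1]
T2·T1 = [1 0 -2 0; 0 1 0 0; 0 0 -1 0; 0 0 0 1]
T3·…·T1 = [2 0 -4 0; 0 -2 0 0; 0 0 -3 0; 0 0 0 1]
det M = 12; M⁻¹ = [1/2 0 -2/3 0; 0 -1/2 0 0; 0 0 -1/3 0; 0 0 0 1]
M⁻¹ · (46/5, -10, 27/5)ᵀ = (1, 5, -9/5)ᵀ

p = (1, 5, -9/5)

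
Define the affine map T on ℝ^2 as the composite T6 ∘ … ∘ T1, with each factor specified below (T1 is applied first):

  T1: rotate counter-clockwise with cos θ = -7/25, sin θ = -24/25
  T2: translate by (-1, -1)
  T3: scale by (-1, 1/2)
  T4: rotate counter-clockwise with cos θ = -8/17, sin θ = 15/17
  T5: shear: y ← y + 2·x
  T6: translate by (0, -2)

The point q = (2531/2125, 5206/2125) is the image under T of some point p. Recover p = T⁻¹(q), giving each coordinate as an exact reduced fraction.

T1 = [-7/25 24/25 0; -24/25 -7/25 0; 0 0 1]
T2·T1 = [-7/25 24/25 -1; -24/25 -7/25 -1; 0 0 1]
T3·…·T1 = [7/25 -24/25 1; -12/25 -7/50 -1/2; 0 0 1]
T4·…·T1 = [124/425 489/850 -1/34; 201/425 -332/425 19/17; 0 0 1]
T5·…·T1 = [124/425 489/850 -1/34; 449/425 157/425 18/17; 0 0 1]
T6·…·T1 = [124/425 489/850 -1/34; 449/425 157/425 -16/17; 0 0 1]
det M = -1/2; M⁻¹ = [-314/425 489/425 451/425; 898/425 -248/425 -207/425; 0 0 1]
M⁻¹ · (2531/2125, 5206/2125)ᵀ = (3, 3/5)ᵀ

p = (3, 3/5)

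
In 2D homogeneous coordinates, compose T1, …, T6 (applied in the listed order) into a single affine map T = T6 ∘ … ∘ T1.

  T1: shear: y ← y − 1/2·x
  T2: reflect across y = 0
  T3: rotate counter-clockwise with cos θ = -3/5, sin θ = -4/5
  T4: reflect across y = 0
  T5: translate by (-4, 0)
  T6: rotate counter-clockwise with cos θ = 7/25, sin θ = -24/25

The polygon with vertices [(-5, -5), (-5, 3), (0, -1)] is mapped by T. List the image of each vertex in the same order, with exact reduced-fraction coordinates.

image vertices: (-53/25, -83/50), (-213/25, 157/50), (-8/25, 81/25)

T1 shear: y ← y − 1/2·x: (-5, -5) → (-5, -5/2); (-5, 3) → (-5, 11/2); (0, -1) → (0, -1)
T2 reflect across y = 0: (-5, -5/2) → (-5, 5/2); (-5, 11/2) → (-5, -11/2); (0, -1) → (0, 1)
T3 rotate counter-clockwise with cos θ = -3/5, sin θ = -4/5: (-5, 5/2) → (5, 5/2); (-5, -11/2) → (-7/5, 73/10); (0, 1) → (4/5, -3/5)
T4 reflect across y = 0: (5, 5/2) → (5, -5/2); (-7/5, 73/10) → (-7/5, -73/10); (4/5, -3/5) → (4/5, 3/5)
T5 translate by (-4, 0): (5, -5/2) → (1, -5/2); (-7/5, -73/10) → (-27/5, -73/10); (4/5, 3/5) → (-16/5, 3/5)
T6 rotate counter-clockwise with cos θ = 7/25, sin θ = -24/25: (1, -5/2) → (-53/25, -83/50); (-27/5, -73/10) → (-213/25, 157/50); (-16/5, 3/5) → (-8/25, 81/25)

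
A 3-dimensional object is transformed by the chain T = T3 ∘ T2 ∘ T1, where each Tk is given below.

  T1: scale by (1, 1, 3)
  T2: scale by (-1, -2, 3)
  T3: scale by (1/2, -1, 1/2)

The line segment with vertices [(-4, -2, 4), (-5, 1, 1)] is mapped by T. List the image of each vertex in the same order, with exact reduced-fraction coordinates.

image vertices: (2, -4, 18), (5/2, 2, 9/2)

T1 scale by (1, 1, 3): (-4, -2, 4) → (-4, -2, 12); (-5, 1, 1) → (-5, 1, 3)
T2 scale by (-1, -2, 3): (-4, -2, 12) → (4, 4, 36); (-5, 1, 3) → (5, -2, 9)
T3 scale by (1/2, -1, 1/2): (4, 4, 36) → (2, -4, 18); (5, -2, 9) → (5/2, 2, 9/2)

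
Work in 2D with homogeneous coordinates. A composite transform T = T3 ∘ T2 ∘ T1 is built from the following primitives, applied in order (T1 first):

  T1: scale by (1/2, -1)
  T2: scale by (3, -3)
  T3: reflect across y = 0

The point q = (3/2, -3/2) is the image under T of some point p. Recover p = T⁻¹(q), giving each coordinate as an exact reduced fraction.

T1 = [1/2 0 0; 0 -1 0; 0 0 1]
T2·T1 = [3/2 0 0; 0 3 0; 0 0 1]
T3·…·T1 = [3/2 0 0; 0 -3 0; 0 0 1]
det M = -9/2; M⁻¹ = [2/3 0 0; 0 -1/3 0; 0 0 1]
M⁻¹ · (3/2, -3/2)ᵀ = (1, 1/2)ᵀ

p = (1, 1/2)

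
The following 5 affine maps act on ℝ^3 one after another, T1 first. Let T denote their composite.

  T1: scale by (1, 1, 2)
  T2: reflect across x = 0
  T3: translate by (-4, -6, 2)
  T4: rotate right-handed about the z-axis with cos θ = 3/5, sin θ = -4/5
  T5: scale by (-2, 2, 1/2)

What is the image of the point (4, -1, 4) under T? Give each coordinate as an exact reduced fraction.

T(p) = (104/5, 22/5, 5)

T1 scale by (1, 1, 2): (4, -1, 4) → (4, -1, 8)
T2 reflect across x = 0: (4, -1, 8) → (-4, -1, 8)
T3 translate by (-4, -6, 2): (-4, -1, 8) → (-8, -7, 10)
T4 rotate right-handed about the z-axis with cos θ = 3/5, sin θ = -4/5: (-8, -7, 10) → (-52/5, 11/5, 10)
T5 scale by (-2, 2, 1/2): (-52/5, 11/5, 10) → (104/5, 22/5, 5)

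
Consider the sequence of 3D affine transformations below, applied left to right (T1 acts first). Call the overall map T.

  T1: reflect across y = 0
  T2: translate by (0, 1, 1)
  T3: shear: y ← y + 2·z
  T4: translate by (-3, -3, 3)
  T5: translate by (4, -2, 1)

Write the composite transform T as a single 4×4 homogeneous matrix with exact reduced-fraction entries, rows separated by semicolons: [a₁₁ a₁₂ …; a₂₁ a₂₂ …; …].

T = [1 0 0 1; 0 -1 2 -2; 0 0 1 5; 0 0 0 1]

T1 = [1 0 0 0; 0 -1 0 0; 0 0 1 0; 0 0 0 1]
T2·T1 = [1 0 0 0; 0 -1 0 1; 0 0 1 1; 0 0 0 1]
T3·…·T1 = [1 0 0 0; 0 -1 2 3; 0 0 1 1; 0 0 0 1]
T4·…·T1 = [1 0 0 -3; 0 -1 2 0; 0 0 1 4; 0 0 0 1]
T5·…·T1 = [1 0 0 1; 0 -1 2 -2; 0 0 1 5; 0 0 0 1]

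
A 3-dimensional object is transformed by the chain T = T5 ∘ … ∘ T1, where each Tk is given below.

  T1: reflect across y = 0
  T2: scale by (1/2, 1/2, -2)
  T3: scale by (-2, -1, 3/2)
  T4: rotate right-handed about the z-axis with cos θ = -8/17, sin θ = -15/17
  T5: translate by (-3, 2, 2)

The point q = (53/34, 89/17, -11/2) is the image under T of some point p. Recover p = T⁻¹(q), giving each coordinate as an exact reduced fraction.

T1 = [1 0 0 0; 0 -1 0 0; 0 0 1 0; 0 0 0 1]
T2·T1 = [1/2 0 0 0; 0 -1/2 0 0; 0 0 -2 0; 0 0 0 1]
T3·…·T1 = [-1 0 0 0; 0 1/2 0 0; 0 0 -3 0; 0 0 0 1]
T4·…·T1 = [8/17 15/34 0 0; 15/17 -4/17 0 0; 0 0 -3 0; 0 0 0 1]
T5·…·T1 = [8/17 15/34 0 -3; 15/17 -4/17 0 2; 0 0 -3 2; 0 0 0 1]
det M = 3/2; M⁻¹ = [8/17 15/17 0 -6/17; 30/17 -16/17 0 122/17; 0 0 -1/3 2/3; 0 0 0 1]
M⁻¹ · (53/34, 89/17, -11/2)ᵀ = (5, 5, 5/2)ᵀ

p = (5, 5, 5/2)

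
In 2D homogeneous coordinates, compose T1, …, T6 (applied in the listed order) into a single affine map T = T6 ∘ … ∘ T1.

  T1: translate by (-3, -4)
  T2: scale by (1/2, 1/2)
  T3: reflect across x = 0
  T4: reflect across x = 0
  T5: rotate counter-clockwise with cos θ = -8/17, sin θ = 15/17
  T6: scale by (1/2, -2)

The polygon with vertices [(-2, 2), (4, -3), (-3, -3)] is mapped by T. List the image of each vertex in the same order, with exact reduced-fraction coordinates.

T1 translate by (-3, -4): (-2, 2) → (-5, -2); (4, -3) → (1, -7); (-3, -3) → (-6, -7)
T2 scale by (1/2, 1/2): (-5, -2) → (-5/2, -1); (1, -7) → (1/2, -7/2); (-6, -7) → (-3, -7/2)
T3 reflect across x = 0: (-5/2, -1) → (5/2, -1); (1/2, -7/2) → (-1/2, -7/2); (-3, -7/2) → (3, -7/2)
T4 reflect across x = 0: (5/2, -1) → (-5/2, -1); (-1/2, -7/2) → (1/2, -7/2); (3, -7/2) → (-3, -7/2)
T5 rotate counter-clockwise with cos θ = -8/17, sin θ = 15/17: (-5/2, -1) → (35/17, -59/34); (1/2, -7/2) → (97/34, 71/34); (-3, -7/2) → (9/2, -1)
T6 scale by (1/2, -2): (35/17, -59/34) → (35/34, 59/17); (97/34, 71/34) → (97/68, -71/17); (9/2, -1) → (9/4, 2)

image vertices: (35/34, 59/17), (97/68, -71/17), (9/4, 2)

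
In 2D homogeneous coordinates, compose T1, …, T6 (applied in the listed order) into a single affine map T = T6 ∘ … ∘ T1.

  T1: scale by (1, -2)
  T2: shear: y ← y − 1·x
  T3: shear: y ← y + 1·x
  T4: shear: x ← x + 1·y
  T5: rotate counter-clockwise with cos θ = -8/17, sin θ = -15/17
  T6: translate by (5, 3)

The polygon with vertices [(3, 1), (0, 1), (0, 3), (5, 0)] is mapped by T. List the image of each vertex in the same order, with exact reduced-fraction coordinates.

image vertices: (47/17, 52/17), (71/17, 97/17), (43/17, 189/17), (45/17, -24/17)

T1 scale by (1, -2): (3, 1) → (3, -2); (0, 1) → (0, -2); (0, 3) → (0, -6); (5, 0) → (5, 0)
T2 shear: y ← y − 1·x: (3, -2) → (3, -5); (0, -2) → (0, -2); (0, -6) → (0, -6); (5, 0) → (5, -5)
T3 shear: y ← y + 1·x: (3, -5) → (3, -2); (0, -2) → (0, -2); (0, -6) → (0, -6); (5, -5) → (5, 0)
T4 shear: x ← x + 1·y: (3, -2) → (1, -2); (0, -2) → (-2, -2); (0, -6) → (-6, -6); (5, 0) → (5, 0)
T5 rotate counter-clockwise with cos θ = -8/17, sin θ = -15/17: (1, -2) → (-38/17, 1/17); (-2, -2) → (-14/17, 46/17); (-6, -6) → (-42/17, 138/17); (5, 0) → (-40/17, -75/17)
T6 translate by (5, 3): (-38/17, 1/17) → (47/17, 52/17); (-14/17, 46/17) → (71/17, 97/17); (-42/17, 138/17) → (43/17, 189/17); (-40/17, -75/17) → (45/17, -24/17)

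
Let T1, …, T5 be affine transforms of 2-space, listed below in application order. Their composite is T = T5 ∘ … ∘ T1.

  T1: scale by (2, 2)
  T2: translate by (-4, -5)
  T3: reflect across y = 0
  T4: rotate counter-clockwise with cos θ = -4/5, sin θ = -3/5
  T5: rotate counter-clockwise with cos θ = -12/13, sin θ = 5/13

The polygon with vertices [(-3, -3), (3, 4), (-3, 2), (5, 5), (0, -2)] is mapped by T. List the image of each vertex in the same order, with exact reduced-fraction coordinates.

T1 scale by (2, 2): (-3, -3) → (-6, -6); (3, 4) → (6, 8); (-3, 2) → (-6, 4); (5, 5) → (10, 10); (0, -2) → (0, -4)
T2 translate by (-4, -5): (-6, -6) → (-10, -11); (6, 8) → (2, 3); (-6, 4) → (-10, -1); (10, 10) → (6, 5); (0, -4) → (-4, -9)
T3 reflect across y = 0: (-10, -11) → (-10, 11); (2, 3) → (2, -3); (-10, -1) → (-10, 1); (6, 5) → (6, -5); (-4, -9) → (-4, 9)
T4 rotate counter-clockwise with cos θ = -4/5, sin θ = -3/5: (-10, 11) → (73/5, -14/5); (2, -3) → (-17/5, 6/5); (-10, 1) → (43/5, 26/5); (6, -5) → (-39/5, 2/5); (-4, 9) → (43/5, -24/5)
T5 rotate counter-clockwise with cos θ = -12/13, sin θ = 5/13: (73/5, -14/5) → (-62/5, 41/5); (-17/5, 6/5) → (174/65, -157/65); (43/5, 26/5) → (-646/65, -97/65); (-39/5, 2/5) → (458/65, -219/65); (43/5, -24/5) → (-396/65, 503/65)

image vertices: (-62/5, 41/5), (174/65, -157/65), (-646/65, -97/65), (458/65, -219/65), (-396/65, 503/65)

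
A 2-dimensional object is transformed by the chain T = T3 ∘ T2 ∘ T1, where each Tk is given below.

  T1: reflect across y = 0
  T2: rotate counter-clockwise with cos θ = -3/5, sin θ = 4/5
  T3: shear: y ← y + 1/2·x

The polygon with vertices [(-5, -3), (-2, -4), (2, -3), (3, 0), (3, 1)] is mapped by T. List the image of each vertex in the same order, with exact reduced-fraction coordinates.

image vertices: (3/5, -11/2), (-2, -5), (-18/5, -2), (-9/5, 3/2), (-1, 5/2)

T1 reflect across y = 0: (-5, -3) → (-5, 3); (-2, -4) → (-2, 4); (2, -3) → (2, 3); (3, 0) → (3, 0); (3, 1) → (3, -1)
T2 rotate counter-clockwise with cos θ = -3/5, sin θ = 4/5: (-5, 3) → (3/5, -29/5); (-2, 4) → (-2, -4); (2, 3) → (-18/5, -1/5); (3, 0) → (-9/5, 12/5); (3, -1) → (-1, 3)
T3 shear: y ← y + 1/2·x: (3/5, -29/5) → (3/5, -11/2); (-2, -4) → (-2, -5); (-18/5, -1/5) → (-18/5, -2); (-9/5, 12/5) → (-9/5, 3/2); (-1, 3) → (-1, 5/2)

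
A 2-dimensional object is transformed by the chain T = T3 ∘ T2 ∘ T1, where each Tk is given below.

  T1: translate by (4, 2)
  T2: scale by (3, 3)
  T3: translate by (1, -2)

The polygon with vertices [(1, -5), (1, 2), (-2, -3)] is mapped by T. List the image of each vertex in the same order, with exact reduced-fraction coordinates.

image vertices: (16, -11), (16, 10), (7, -5)

T1 translate by (4, 2): (1, -5) → (5, -3); (1, 2) → (5, 4); (-2, -3) → (2, -1)
T2 scale by (3, 3): (5, -3) → (15, -9); (5, 4) → (15, 12); (2, -1) → (6, -3)
T3 translate by (1, -2): (15, -9) → (16, -11); (15, 12) → (16, 10); (6, -3) → (7, -5)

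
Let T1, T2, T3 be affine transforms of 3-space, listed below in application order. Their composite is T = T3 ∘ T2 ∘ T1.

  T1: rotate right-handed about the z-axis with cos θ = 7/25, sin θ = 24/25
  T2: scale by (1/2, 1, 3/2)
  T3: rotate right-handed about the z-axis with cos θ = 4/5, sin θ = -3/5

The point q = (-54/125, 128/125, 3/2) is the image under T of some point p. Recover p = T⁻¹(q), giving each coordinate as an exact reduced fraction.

p = (0, 2, 1)

T1 = [7/25 -24/25 0 0; 24/25 7/25 0 0; 0 0 1 0; 0 0 0 1]
T2·T1 = [7/50 -12/25 0 0; 24/25 7/25 0 0; 0 0 3/2 0; 0 0 0 1]
T3·…·T1 = [86/125 -27/125 0 0; 171/250 64/125 0 0; 0 0 3/2 0; 0 0 0 1]
det M = 3/4; M⁻¹ = [128/125 54/125 0 0; -171/125 172/125 0 0; 0 0 2/3 0; 0 0 0 1]
M⁻¹ · (-54/125, 128/125, 3/2)ᵀ = (0, 2, 1)ᵀ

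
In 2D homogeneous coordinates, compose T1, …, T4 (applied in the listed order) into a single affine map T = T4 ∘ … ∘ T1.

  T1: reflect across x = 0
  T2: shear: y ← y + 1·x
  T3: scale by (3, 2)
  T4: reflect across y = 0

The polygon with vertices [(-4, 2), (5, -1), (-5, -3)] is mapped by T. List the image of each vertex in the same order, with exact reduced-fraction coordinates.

T1 reflect across x = 0: (-4, 2) → (4, 2); (5, -1) → (-5, -1); (-5, -3) → (5, -3)
T2 shear: y ← y + 1·x: (4, 2) → (4, 6); (-5, -1) → (-5, -6); (5, -3) → (5, 2)
T3 scale by (3, 2): (4, 6) → (12, 12); (-5, -6) → (-15, -12); (5, 2) → (15, 4)
T4 reflect across y = 0: (12, 12) → (12, -12); (-15, -12) → (-15, 12); (15, 4) → (15, -4)

image vertices: (12, -12), (-15, 12), (15, -4)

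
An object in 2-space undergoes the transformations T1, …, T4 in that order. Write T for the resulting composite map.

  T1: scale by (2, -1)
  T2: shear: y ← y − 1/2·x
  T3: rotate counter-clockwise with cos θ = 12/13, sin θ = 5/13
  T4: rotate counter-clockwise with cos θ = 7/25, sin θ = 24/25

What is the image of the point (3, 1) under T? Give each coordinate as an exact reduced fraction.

T1 scale by (2, -1): (3, 1) → (6, -1)
T2 shear: y ← y − 1/2·x: (6, -1) → (6, -4)
T3 rotate counter-clockwise with cos θ = 12/13, sin θ = 5/13: (6, -4) → (92/13, -18/13)
T4 rotate counter-clockwise with cos θ = 7/25, sin θ = 24/25: (92/13, -18/13) → (1076/325, 2082/325)

T(p) = (1076/325, 2082/325)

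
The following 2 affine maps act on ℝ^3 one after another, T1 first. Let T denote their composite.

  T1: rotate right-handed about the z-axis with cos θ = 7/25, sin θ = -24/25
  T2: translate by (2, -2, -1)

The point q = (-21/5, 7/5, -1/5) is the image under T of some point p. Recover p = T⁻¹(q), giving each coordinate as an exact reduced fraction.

p = (-5, -5, 4/5)

T1 = [7/25 24/25 0 0; -24/25 7/25 0 0; 0 0 1 0; 0 0 0 1]
T2·T1 = [7/25 24/25 0 2; -24/25 7/25 0 -2; 0 0 1 -1; 0 0 0 1]
det M = 1; M⁻¹ = [7/25 -24/25 0 -62/25; 24/25 7/25 0 -34/25; 0 0 1 1; 0 0 0 1]
M⁻¹ · (-21/5, 7/5, -1/5)ᵀ = (-5, -5, 4/5)ᵀ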